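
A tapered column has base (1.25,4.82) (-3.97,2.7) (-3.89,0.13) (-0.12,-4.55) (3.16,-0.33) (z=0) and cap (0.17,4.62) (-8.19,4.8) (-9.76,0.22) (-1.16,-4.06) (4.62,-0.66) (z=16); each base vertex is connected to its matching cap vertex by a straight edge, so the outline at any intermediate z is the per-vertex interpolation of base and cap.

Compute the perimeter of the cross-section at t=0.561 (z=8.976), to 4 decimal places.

Cross-section at t=0.561: each vertex is (1-t)·p0[i] + t·p1[i].
  v1: (1-0.561)·(1.25,4.82) + 0.561·(0.17,4.62) = (0.6441,4.7078)
  v2: (1-0.561)·(-3.97,2.7) + 0.561·(-8.19,4.8) = (-6.3374,3.8781)
  v3: (1-0.561)·(-3.89,0.13) + 0.561·(-9.76,0.22) = (-7.1831,0.1805)
  v4: (1-0.561)·(-0.12,-4.55) + 0.561·(-1.16,-4.06) = (-0.7034,-4.2751)
  v5: (1-0.561)·(3.16,-0.33) + 0.561·(4.62,-0.66) = (3.9791,-0.5151)
Perimeter = Σ |v_{i+1} − v_i|:
  edge 1→2: √(-6.9815² + -0.8297²) = 7.0307 (running 7.0307)
  edge 2→3: √(-0.8457² + -3.6976²) = 3.7931 (running 10.8237)
  edge 3→4: √(6.4796² + -4.4556²) = 7.8637 (running 18.6875)
  edge 4→5: √(4.6825² + 3.7600²) = 6.0053 (running 24.6927)
  edge 5→1: √(-3.3349² + 5.2229²) = 6.1968 (running 30.8896)
Perimeter = 30.8896

Perimeter at t=0.561: 30.8896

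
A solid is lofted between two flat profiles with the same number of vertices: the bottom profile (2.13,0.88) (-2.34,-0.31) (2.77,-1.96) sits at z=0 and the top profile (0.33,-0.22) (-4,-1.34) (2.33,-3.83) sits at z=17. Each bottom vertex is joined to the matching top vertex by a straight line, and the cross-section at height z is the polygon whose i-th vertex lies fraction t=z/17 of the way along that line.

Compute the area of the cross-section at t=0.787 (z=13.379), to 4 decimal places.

Cross-section at t=0.787: each vertex is (1-t)·p0[i] + t·p1[i].
  v1: (1-0.787)·(2.13,0.88) + 0.787·(0.33,-0.22) = (0.7134,0.0143)
  v2: (1-0.787)·(-2.34,-0.31) + 0.787·(-4,-1.34) = (-3.6464,-1.1206)
  v3: (1-0.787)·(2.77,-1.96) + 0.787·(2.33,-3.83) = (2.4237,-3.4317)
Shoelace sum Σ(x_i·y_{i+1} − x_{i+1}·y_i):
  i=1: 0.7134·-1.1206 − -3.6464·0.0143 = -0.7473 (running -0.7473)
  i=2: -3.6464·-3.4317 − 2.4237·-1.1206 = +15.2294 (running +14.4821)
  i=3: 2.4237·0.0143 − 0.7134·-3.4317 = +2.4828 (running +16.9650)
Area = |Σ|/2 = |16.9650|/2 = 8.4825

Area at t=0.787: 8.4825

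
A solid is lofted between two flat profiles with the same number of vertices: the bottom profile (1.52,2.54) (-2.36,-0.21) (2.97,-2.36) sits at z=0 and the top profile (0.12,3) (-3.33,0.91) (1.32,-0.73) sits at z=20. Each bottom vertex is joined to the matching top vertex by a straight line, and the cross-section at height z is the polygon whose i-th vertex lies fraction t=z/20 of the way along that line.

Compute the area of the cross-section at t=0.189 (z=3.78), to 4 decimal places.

Area at t=0.189: 10.7282

Cross-section at t=0.189: each vertex is (1-t)·p0[i] + t·p1[i].
  v1: (1-0.189)·(1.52,2.54) + 0.189·(0.12,3) = (1.2554,2.6269)
  v2: (1-0.189)·(-2.36,-0.21) + 0.189·(-3.33,0.91) = (-2.5433,0.0017)
  v3: (1-0.189)·(2.97,-2.36) + 0.189·(1.32,-0.73) = (2.6582,-2.0519)
Shoelace sum Σ(x_i·y_{i+1} − x_{i+1}·y_i):
  i=1: 1.2554·0.0017 − -2.5433·2.6269 = +6.6833 (running +6.6833)
  i=2: -2.5433·-2.0519 − 2.6582·0.0017 = +5.2143 (running +11.8976)
  i=3: 2.6582·2.6269 − 1.2554·-2.0519 = +9.5588 (running +21.4563)
Area = |Σ|/2 = |21.4563|/2 = 10.7282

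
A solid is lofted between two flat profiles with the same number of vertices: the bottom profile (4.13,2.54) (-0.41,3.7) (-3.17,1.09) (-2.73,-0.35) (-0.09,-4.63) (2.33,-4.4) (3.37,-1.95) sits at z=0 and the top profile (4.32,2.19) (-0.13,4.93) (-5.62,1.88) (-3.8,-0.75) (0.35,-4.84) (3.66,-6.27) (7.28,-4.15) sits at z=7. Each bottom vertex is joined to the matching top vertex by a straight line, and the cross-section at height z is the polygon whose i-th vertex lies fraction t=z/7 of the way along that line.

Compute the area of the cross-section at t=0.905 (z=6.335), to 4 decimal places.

Area at t=0.905: 75.4446

Cross-section at t=0.905: each vertex is (1-t)·p0[i] + t·p1[i].
  v1: (1-0.905)·(4.13,2.54) + 0.905·(4.32,2.19) = (4.3019,2.2233)
  v2: (1-0.905)·(-0.41,3.7) + 0.905·(-0.13,4.93) = (-0.1566,4.8131)
  v3: (1-0.905)·(-3.17,1.09) + 0.905·(-5.62,1.88) = (-5.3872,1.8050)
  v4: (1-0.905)·(-2.73,-0.35) + 0.905·(-3.8,-0.75) = (-3.6984,-0.7120)
  v5: (1-0.905)·(-0.09,-4.63) + 0.905·(0.35,-4.84) = (0.3082,-4.8201)
  v6: (1-0.905)·(2.33,-4.4) + 0.905·(3.66,-6.27) = (3.5336,-6.0923)
  v7: (1-0.905)·(3.37,-1.95) + 0.905·(7.28,-4.15) = (6.9085,-3.9410)
Shoelace sum Σ(x_i·y_{i+1} − x_{i+1}·y_i):
  i=1: 4.3019·4.8131 − -0.1566·2.2233 = +21.0541 (running +21.0541)
  i=2: -0.1566·1.8050 − -5.3872·4.8131 = +25.6470 (running +46.7011)
  i=3: -5.3872·-0.7120 − -3.6984·1.8050 = +10.5111 (running +57.2121)
  i=4: -3.6984·-4.8201 − 0.3082·-0.7120 = +18.0457 (running +75.2578)
  i=5: 0.3082·-6.0923 − 3.5336·-4.8201 = +15.1547 (running +90.4125)
  i=6: 3.5336·-3.9410 − 6.9085·-6.0923 = +28.1632 (running +118.5757)
  i=7: 6.9085·2.2233 − 4.3019·-3.9410 = +32.3134 (running +150.8891)
Area = |Σ|/2 = |150.8891|/2 = 75.4446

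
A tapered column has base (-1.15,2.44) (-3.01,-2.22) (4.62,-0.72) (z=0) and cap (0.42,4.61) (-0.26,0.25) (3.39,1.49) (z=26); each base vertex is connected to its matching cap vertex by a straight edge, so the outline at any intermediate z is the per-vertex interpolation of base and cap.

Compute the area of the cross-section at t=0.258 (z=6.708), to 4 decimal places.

Cross-section at t=0.258: each vertex is (1-t)·p0[i] + t·p1[i].
  v1: (1-0.258)·(-1.15,2.44) + 0.258·(0.42,4.61) = (-0.7449,2.9999)
  v2: (1-0.258)·(-3.01,-2.22) + 0.258·(-0.26,0.25) = (-2.3005,-1.5827)
  v3: (1-0.258)·(4.62,-0.72) + 0.258·(3.39,1.49) = (4.3027,-0.1498)
Shoelace sum Σ(x_i·y_{i+1} − x_{i+1}·y_i):
  i=1: -0.7449·-1.5827 − -2.3005·2.9999 = +8.0802 (running +8.0802)
  i=2: -2.3005·-0.1498 − 4.3027·-1.5827 = +7.1547 (running +15.2349)
  i=3: 4.3027·2.9999 − -0.7449·-0.1498 = +12.7958 (running +28.0306)
Area = |Σ|/2 = |28.0306|/2 = 14.0153

Area at t=0.258: 14.0153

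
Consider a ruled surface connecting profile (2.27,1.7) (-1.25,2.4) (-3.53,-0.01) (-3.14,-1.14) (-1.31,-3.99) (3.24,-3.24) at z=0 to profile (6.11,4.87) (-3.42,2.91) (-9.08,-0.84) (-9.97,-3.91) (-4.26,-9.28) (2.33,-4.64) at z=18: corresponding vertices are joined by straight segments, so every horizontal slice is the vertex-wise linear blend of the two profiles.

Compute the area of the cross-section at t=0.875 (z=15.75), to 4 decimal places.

Area at t=0.875: 109.3419

Cross-section at t=0.875: each vertex is (1-t)·p0[i] + t·p1[i].
  v1: (1-0.875)·(2.27,1.7) + 0.875·(6.11,4.87) = (5.6300,4.4738)
  v2: (1-0.875)·(-1.25,2.4) + 0.875·(-3.42,2.91) = (-3.1487,2.8462)
  v3: (1-0.875)·(-3.53,-0.01) + 0.875·(-9.08,-0.84) = (-8.3863,-0.7362)
  v4: (1-0.875)·(-3.14,-1.14) + 0.875·(-9.97,-3.91) = (-9.1163,-3.5638)
  v5: (1-0.875)·(-1.31,-3.99) + 0.875·(-4.26,-9.28) = (-3.8912,-8.6187)
  v6: (1-0.875)·(3.24,-3.24) + 0.875·(2.33,-4.64) = (2.4438,-4.4650)
Shoelace sum Σ(x_i·y_{i+1} − x_{i+1}·y_i):
  i=1: 5.6300·2.8462 − -3.1487·4.4738 = +30.1111 (running +30.1111)
  i=2: -3.1487·-0.7362 − -8.3863·2.8462 = +26.1876 (running +56.2987)
  i=3: -8.3863·-3.5638 − -9.1163·-0.7362 = +23.1747 (running +79.4734)
  i=4: -9.1163·-8.6187 − -3.8912·-3.5638 = +64.7032 (running +144.1766)
  i=5: -3.8912·-4.4650 − 2.4438·-8.6187 = +38.4365 (running +182.6131)
  i=6: 2.4438·4.4738 − 5.6300·-4.4650 = +36.0707 (running +218.6838)
Area = |Σ|/2 = |218.6838|/2 = 109.3419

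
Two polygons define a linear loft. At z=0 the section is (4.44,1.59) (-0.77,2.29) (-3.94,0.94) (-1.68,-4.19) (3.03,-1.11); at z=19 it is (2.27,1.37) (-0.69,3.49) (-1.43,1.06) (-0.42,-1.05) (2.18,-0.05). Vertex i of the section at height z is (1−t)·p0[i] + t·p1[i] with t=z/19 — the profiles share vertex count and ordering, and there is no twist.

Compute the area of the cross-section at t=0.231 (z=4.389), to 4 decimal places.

Cross-section at t=0.231: each vertex is (1-t)·p0[i] + t·p1[i].
  v1: (1-0.231)·(4.44,1.59) + 0.231·(2.27,1.37) = (3.9387,1.5392)
  v2: (1-0.231)·(-0.77,2.29) + 0.231·(-0.69,3.49) = (-0.7515,2.5672)
  v3: (1-0.231)·(-3.94,0.94) + 0.231·(-1.43,1.06) = (-3.3602,0.9677)
  v4: (1-0.231)·(-1.68,-4.19) + 0.231·(-0.42,-1.05) = (-1.3889,-3.4647)
  v5: (1-0.231)·(3.03,-1.11) + 0.231·(2.18,-0.05) = (2.8337,-0.8651)
Shoelace sum Σ(x_i·y_{i+1} − x_{i+1}·y_i):
  i=1: 3.9387·2.5672 − -0.7515·1.5392 = +11.2682 (running +11.2682)
  i=2: -0.7515·0.9677 − -3.3602·2.5672 = +7.8990 (running +19.1673)
  i=3: -3.3602·-3.4647 − -1.3889·0.9677 = +12.9860 (running +32.1533)
  i=4: -1.3889·-0.8651 − 2.8337·-3.4647 = +11.0193 (running +43.1725)
  i=5: 2.8337·1.5392 − 3.9387·-0.8651 = +7.7691 (running +50.9416)
Area = |Σ|/2 = |50.9416|/2 = 25.4708

Area at t=0.231: 25.4708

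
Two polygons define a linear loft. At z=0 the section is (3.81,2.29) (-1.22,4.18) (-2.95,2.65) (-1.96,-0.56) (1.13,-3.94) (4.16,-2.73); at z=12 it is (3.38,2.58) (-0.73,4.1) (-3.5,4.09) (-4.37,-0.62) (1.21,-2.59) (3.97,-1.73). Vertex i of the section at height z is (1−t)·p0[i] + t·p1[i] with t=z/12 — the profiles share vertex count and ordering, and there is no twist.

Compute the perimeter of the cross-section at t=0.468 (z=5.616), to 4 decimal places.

Cross-section at t=0.468: each vertex is (1-t)·p0[i] + t·p1[i].
  v1: (1-0.468)·(3.81,2.29) + 0.468·(3.38,2.58) = (3.6088,2.4257)
  v2: (1-0.468)·(-1.22,4.18) + 0.468·(-0.73,4.1) = (-0.9907,4.1426)
  v3: (1-0.468)·(-2.95,2.65) + 0.468·(-3.5,4.09) = (-3.2074,3.3239)
  v4: (1-0.468)·(-1.96,-0.56) + 0.468·(-4.37,-0.62) = (-3.0879,-0.5881)
  v5: (1-0.468)·(1.13,-3.94) + 0.468·(1.21,-2.59) = (1.1674,-3.3082)
  v6: (1-0.468)·(4.16,-2.73) + 0.468·(3.97,-1.73) = (4.0711,-2.2620)
Perimeter = Σ |v_{i+1} − v_i|:
  edge 1→2: √(-4.5994² + 1.7168²) = 4.9094 (running 4.9094)
  edge 2→3: √(-2.2167² + -0.8186²) = 2.3631 (running 7.2725)
  edge 3→4: √(0.1195² + -3.9120²) = 3.9138 (running 11.1863)
  edge 4→5: √(4.2553² + -2.7201²) = 5.0504 (running 16.2367)
  edge 5→6: √(2.9036² + 1.0462²) = 3.0864 (running 19.3231)
  edge 6→1: √(-0.4623² + 4.6877²) = 4.7105 (running 24.0336)
Perimeter = 24.0336

Perimeter at t=0.468: 24.0336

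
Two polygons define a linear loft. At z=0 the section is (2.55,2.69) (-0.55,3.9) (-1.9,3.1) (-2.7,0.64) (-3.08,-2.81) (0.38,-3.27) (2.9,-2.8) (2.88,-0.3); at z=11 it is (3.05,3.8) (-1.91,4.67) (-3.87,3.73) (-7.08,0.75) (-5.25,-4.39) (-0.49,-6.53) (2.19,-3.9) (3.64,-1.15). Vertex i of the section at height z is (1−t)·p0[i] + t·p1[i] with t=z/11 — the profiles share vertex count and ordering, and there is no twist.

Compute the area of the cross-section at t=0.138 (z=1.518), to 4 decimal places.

Area at t=0.138: 40.2516

Cross-section at t=0.138: each vertex is (1-t)·p0[i] + t·p1[i].
  v1: (1-0.138)·(2.55,2.69) + 0.138·(3.05,3.8) = (2.6190,2.8432)
  v2: (1-0.138)·(-0.55,3.9) + 0.138·(-1.91,4.67) = (-0.7377,4.0063)
  v3: (1-0.138)·(-1.9,3.1) + 0.138·(-3.87,3.73) = (-2.1719,3.1869)
  v4: (1-0.138)·(-2.7,0.64) + 0.138·(-7.08,0.75) = (-3.3044,0.6552)
  v5: (1-0.138)·(-3.08,-2.81) + 0.138·(-5.25,-4.39) = (-3.3795,-3.0280)
  v6: (1-0.138)·(0.38,-3.27) + 0.138·(-0.49,-6.53) = (0.2599,-3.7199)
  v7: (1-0.138)·(2.9,-2.8) + 0.138·(2.19,-3.9) = (2.8020,-2.9518)
  v8: (1-0.138)·(2.88,-0.3) + 0.138·(3.64,-1.15) = (2.9849,-0.4173)
Shoelace sum Σ(x_i·y_{i+1} − x_{i+1}·y_i):
  i=1: 2.6190·4.0063 − -0.7377·2.8432 = +12.5898 (running +12.5898)
  i=2: -0.7377·3.1869 − -2.1719·4.0063 = +6.3501 (running +18.9398)
  i=3: -2.1719·0.6552 − -3.3044·3.1869 = +9.1081 (running +28.0479)
  i=4: -3.3044·-3.0280 − -3.3795·0.6552 = +12.2201 (running +40.2681)
  i=5: -3.3795·-3.7199 − 0.2599·-3.0280 = +13.3583 (running +53.6264)
  i=6: 0.2599·-2.9518 − 2.8020·-3.7199 = +9.6559 (running +63.2823)
  i=7: 2.8020·-0.4173 − 2.9849·-2.9518 = +7.6415 (running +70.9237)
  i=8: 2.9849·2.8432 − 2.6190·-0.4173 = +9.5795 (running +80.5032)
Area = |Σ|/2 = |80.5032|/2 = 40.2516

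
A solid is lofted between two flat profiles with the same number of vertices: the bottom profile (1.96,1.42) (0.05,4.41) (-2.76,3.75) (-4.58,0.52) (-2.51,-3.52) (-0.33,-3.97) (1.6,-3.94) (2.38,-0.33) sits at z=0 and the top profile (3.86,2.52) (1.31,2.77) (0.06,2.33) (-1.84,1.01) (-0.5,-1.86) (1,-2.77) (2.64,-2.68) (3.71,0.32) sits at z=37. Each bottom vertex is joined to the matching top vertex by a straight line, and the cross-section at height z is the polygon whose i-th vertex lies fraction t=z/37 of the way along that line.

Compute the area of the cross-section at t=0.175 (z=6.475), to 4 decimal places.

Area at t=0.175: 37.8736

Cross-section at t=0.175: each vertex is (1-t)·p0[i] + t·p1[i].
  v1: (1-0.175)·(1.96,1.42) + 0.175·(3.86,2.52) = (2.2925,1.6125)
  v2: (1-0.175)·(0.05,4.41) + 0.175·(1.31,2.77) = (0.2705,4.1230)
  v3: (1-0.175)·(-2.76,3.75) + 0.175·(0.06,2.33) = (-2.2665,3.5015)
  v4: (1-0.175)·(-4.58,0.52) + 0.175·(-1.84,1.01) = (-4.1005,0.6058)
  v5: (1-0.175)·(-2.51,-3.52) + 0.175·(-0.5,-1.86) = (-2.1582,-3.2295)
  v6: (1-0.175)·(-0.33,-3.97) + 0.175·(1,-2.77) = (-0.0973,-3.7600)
  v7: (1-0.175)·(1.6,-3.94) + 0.175·(2.64,-2.68) = (1.7820,-3.7195)
  v8: (1-0.175)·(2.38,-0.33) + 0.175·(3.71,0.32) = (2.6127,-0.2162)
Shoelace sum Σ(x_i·y_{i+1} − x_{i+1}·y_i):
  i=1: 2.2925·4.1230 − 0.2705·1.6125 = +9.0158 (running +9.0158)
  i=2: 0.2705·3.5015 − -2.2665·4.1230 = +10.2919 (running +19.3077)
  i=3: -2.2665·0.6058 − -4.1005·3.5015 = +12.9850 (running +32.2927)
  i=4: -4.1005·-3.2295 − -2.1582·0.6058 = +14.5499 (running +46.8426)
  i=5: -2.1582·-3.7600 − -0.0973·-3.2295 = +7.8010 (running +54.6436)
  i=6: -0.0973·-3.7195 − 1.7820·-3.7600 = +7.0620 (running +61.7056)
  i=7: 1.7820·-0.2162 − 2.6127·-3.7195 = +9.3328 (running +71.0384)
  i=8: 2.6127·1.6125 − 2.2925·-0.2162 = +4.7088 (running +75.7472)
Area = |Σ|/2 = |75.7472|/2 = 37.8736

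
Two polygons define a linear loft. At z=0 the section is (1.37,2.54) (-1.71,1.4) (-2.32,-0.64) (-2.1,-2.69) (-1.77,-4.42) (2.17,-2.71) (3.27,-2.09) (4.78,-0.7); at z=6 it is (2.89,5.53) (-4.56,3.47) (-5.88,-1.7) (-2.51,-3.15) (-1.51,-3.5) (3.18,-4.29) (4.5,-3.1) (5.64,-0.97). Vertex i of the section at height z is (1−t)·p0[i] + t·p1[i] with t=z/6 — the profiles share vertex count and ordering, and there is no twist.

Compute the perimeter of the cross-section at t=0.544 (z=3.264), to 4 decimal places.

Cross-section at t=0.544: each vertex is (1-t)·p0[i] + t·p1[i].
  v1: (1-0.544)·(1.37,2.54) + 0.544·(2.89,5.53) = (2.1969,4.1666)
  v2: (1-0.544)·(-1.71,1.4) + 0.544·(-4.56,3.47) = (-3.2604,2.5261)
  v3: (1-0.544)·(-2.32,-0.64) + 0.544·(-5.88,-1.7) = (-4.2566,-1.2166)
  v4: (1-0.544)·(-2.1,-2.69) + 0.544·(-2.51,-3.15) = (-2.3230,-2.9402)
  v5: (1-0.544)·(-1.77,-4.42) + 0.544·(-1.51,-3.5) = (-1.6286,-3.9195)
  v6: (1-0.544)·(2.17,-2.71) + 0.544·(3.18,-4.29) = (2.7194,-3.5695)
  v7: (1-0.544)·(3.27,-2.09) + 0.544·(4.5,-3.1) = (3.9391,-2.6394)
  v8: (1-0.544)·(4.78,-0.7) + 0.544·(5.64,-0.97) = (5.2478,-0.8469)
Perimeter = Σ |v_{i+1} − v_i|:
  edge 1→2: √(-5.4573² + -1.6405²) = 5.6985 (running 5.6985)
  edge 2→3: √(-0.9962² + -3.7427²) = 3.8730 (running 9.5716)
  edge 3→4: √(1.9336² + -1.7236²) = 2.5903 (running 12.1618)
  edge 4→5: √(0.6945² + -0.9793²) = 1.2005 (running 13.3624)
  edge 5→6: √(4.3480² + 0.3500²) = 4.3621 (running 17.7244)
  edge 6→7: √(1.2197² + 0.9301²) = 1.5338 (running 19.2583)
  edge 7→8: √(1.3087² + 1.7926²) = 2.2195 (running 21.4778)
  edge 8→1: √(-3.0510² + 5.0134²) = 5.8688 (running 27.3466)
Perimeter = 27.3466

Perimeter at t=0.544: 27.3466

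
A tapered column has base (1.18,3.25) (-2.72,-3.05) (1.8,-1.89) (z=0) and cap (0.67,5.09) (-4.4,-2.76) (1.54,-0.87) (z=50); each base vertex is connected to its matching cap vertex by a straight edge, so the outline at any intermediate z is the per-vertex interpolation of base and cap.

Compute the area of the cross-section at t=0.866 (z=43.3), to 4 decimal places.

Cross-section at t=0.866: each vertex is (1-t)·p0[i] + t·p1[i].
  v1: (1-0.866)·(1.18,3.25) + 0.866·(0.67,5.09) = (0.7383,4.8434)
  v2: (1-0.866)·(-2.72,-3.05) + 0.866·(-4.4,-2.76) = (-4.1749,-2.7989)
  v3: (1-0.866)·(1.8,-1.89) + 0.866·(1.54,-0.87) = (1.5748,-1.0067)
Shoelace sum Σ(x_i·y_{i+1} − x_{i+1}·y_i):
  i=1: 0.7383·-2.7989 − -4.1749·4.8434 = +18.1543 (running +18.1543)
  i=2: -4.1749·-1.0067 − 1.5748·-2.7989 = +8.6105 (running +26.7648)
  i=3: 1.5748·4.8434 − 0.7383·-1.0067 = +8.3709 (running +35.1357)
Area = |Σ|/2 = |35.1357|/2 = 17.5679

Area at t=0.866: 17.5679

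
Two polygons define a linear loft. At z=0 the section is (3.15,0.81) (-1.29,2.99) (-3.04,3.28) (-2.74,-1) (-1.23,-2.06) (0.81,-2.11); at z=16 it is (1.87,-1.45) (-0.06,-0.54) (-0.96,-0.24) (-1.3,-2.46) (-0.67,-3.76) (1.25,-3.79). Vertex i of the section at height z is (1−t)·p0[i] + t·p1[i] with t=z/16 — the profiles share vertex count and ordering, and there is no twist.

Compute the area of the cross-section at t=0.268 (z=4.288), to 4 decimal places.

Cross-section at t=0.268: each vertex is (1-t)·p0[i] + t·p1[i].
  v1: (1-0.268)·(3.15,0.81) + 0.268·(1.87,-1.45) = (2.8070,0.2043)
  v2: (1-0.268)·(-1.29,2.99) + 0.268·(-0.06,-0.54) = (-0.9604,2.0440)
  v3: (1-0.268)·(-3.04,3.28) + 0.268·(-0.96,-0.24) = (-2.4826,2.3366)
  v4: (1-0.268)·(-2.74,-1) + 0.268·(-1.3,-2.46) = (-2.3541,-1.3913)
  v5: (1-0.268)·(-1.23,-2.06) + 0.268·(-0.67,-3.76) = (-1.0799,-2.5156)
  v6: (1-0.268)·(0.81,-2.11) + 0.268·(1.25,-3.79) = (0.9279,-2.5602)
Shoelace sum Σ(x_i·y_{i+1} − x_{i+1}·y_i):
  i=1: 2.8070·2.0440 − -0.9604·0.2043 = +5.9335 (running +5.9335)
  i=2: -0.9604·2.3366 − -2.4826·2.0440 = +2.8302 (running +8.7638)
  i=3: -2.4826·-1.3913 − -2.3541·2.3366 = +8.9546 (running +17.7183)
  i=4: -2.3541·-2.5156 − -1.0799·-1.3913 = +4.4195 (running +22.1378)
  i=5: -1.0799·-2.5602 − 0.9279·-2.5156 = +5.0991 (running +27.2369)
  i=6: 0.9279·0.2043 − 2.8070·-2.5602 = +7.3761 (running +34.6130)
Area = |Σ|/2 = |34.6130|/2 = 17.3065

Area at t=0.268: 17.3065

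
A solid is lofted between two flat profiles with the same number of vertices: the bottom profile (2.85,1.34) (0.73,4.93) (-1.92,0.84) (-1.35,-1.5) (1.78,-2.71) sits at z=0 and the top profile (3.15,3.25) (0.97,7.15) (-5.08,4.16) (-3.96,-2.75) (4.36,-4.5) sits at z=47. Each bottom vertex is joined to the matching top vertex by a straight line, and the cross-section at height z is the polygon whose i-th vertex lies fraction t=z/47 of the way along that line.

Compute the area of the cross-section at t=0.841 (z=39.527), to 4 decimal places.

Cross-section at t=0.841: each vertex is (1-t)·p0[i] + t·p1[i].
  v1: (1-0.841)·(2.85,1.34) + 0.841·(3.15,3.25) = (3.1023,2.9463)
  v2: (1-0.841)·(0.73,4.93) + 0.841·(0.97,7.15) = (0.9318,6.7970)
  v3: (1-0.841)·(-1.92,0.84) + 0.841·(-5.08,4.16) = (-4.5776,3.6321)
  v4: (1-0.841)·(-1.35,-1.5) + 0.841·(-3.96,-2.75) = (-3.5450,-2.5513)
  v5: (1-0.841)·(1.78,-2.71) + 0.841·(4.36,-4.5) = (3.9498,-4.2154)
Shoelace sum Σ(x_i·y_{i+1} − x_{i+1}·y_i):
  i=1: 3.1023·6.7970 − 0.9318·2.9463 = +18.3409 (running +18.3409)
  i=2: 0.9318·3.6321 − -4.5776·6.7970 = +34.4983 (running +52.8392)
  i=3: -4.5776·-2.5513 − -3.5450·3.6321 = +24.5544 (running +77.3936)
  i=4: -3.5450·-4.2154 − 3.9498·-2.5513 = +25.0205 (running +102.4141)
  i=5: 3.9498·2.9463 − 3.1023·-4.2154 = +24.7147 (running +127.1288)
Area = |Σ|/2 = |127.1288|/2 = 63.5644

Area at t=0.841: 63.5644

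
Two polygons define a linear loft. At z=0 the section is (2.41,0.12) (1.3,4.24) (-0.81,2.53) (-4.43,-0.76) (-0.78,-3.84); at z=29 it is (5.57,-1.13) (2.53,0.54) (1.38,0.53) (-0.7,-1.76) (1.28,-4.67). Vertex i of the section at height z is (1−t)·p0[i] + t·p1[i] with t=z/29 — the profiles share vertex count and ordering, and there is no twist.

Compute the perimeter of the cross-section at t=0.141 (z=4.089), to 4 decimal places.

Cross-section at t=0.141: each vertex is (1-t)·p0[i] + t·p1[i].
  v1: (1-0.141)·(2.41,0.12) + 0.141·(5.57,-1.13) = (2.8556,-0.0562)
  v2: (1-0.141)·(1.3,4.24) + 0.141·(2.53,0.54) = (1.4734,3.7183)
  v3: (1-0.141)·(-0.81,2.53) + 0.141·(1.38,0.53) = (-0.5012,2.2480)
  v4: (1-0.141)·(-4.43,-0.76) + 0.141·(-0.7,-1.76) = (-3.9041,-0.9010)
  v5: (1-0.141)·(-0.78,-3.84) + 0.141·(1.28,-4.67) = (-0.4895,-3.9570)
Perimeter = Σ |v_{i+1} − v_i|:
  edge 1→2: √(-1.3821² + 3.7746²) = 4.0196 (running 4.0196)
  edge 2→3: √(-1.9746² + -1.4703²) = 2.4619 (running 6.4815)
  edge 3→4: √(-3.4029² + -3.1490²) = 4.6363 (running 11.1179)
  edge 4→5: √(3.4145² + -3.0560²) = 4.5824 (running 15.7003)
  edge 5→1: √(3.3451² + 3.9008²) = 5.1387 (running 20.8389)
Perimeter = 20.8389

Perimeter at t=0.141: 20.8389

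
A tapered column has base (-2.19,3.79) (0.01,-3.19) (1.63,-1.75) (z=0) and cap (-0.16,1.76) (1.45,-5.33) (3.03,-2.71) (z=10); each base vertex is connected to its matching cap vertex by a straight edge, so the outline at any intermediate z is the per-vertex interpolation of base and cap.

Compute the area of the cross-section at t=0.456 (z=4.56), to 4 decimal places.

Area at t=0.456: 7.5401

Cross-section at t=0.456: each vertex is (1-t)·p0[i] + t·p1[i].
  v1: (1-0.456)·(-2.19,3.79) + 0.456·(-0.16,1.76) = (-1.2643,2.8643)
  v2: (1-0.456)·(0.01,-3.19) + 0.456·(1.45,-5.33) = (0.6666,-4.1658)
  v3: (1-0.456)·(1.63,-1.75) + 0.456·(3.03,-2.71) = (2.2684,-2.1878)
Shoelace sum Σ(x_i·y_{i+1} − x_{i+1}·y_i):
  i=1: -1.2643·-4.1658 − 0.6666·2.8643 = +3.3575 (running +3.3575)
  i=2: 0.6666·-2.1878 − 2.2684·-4.1658 = +7.9913 (running +11.3488)
  i=3: 2.2684·2.8643 − -1.2643·-2.1878 = +3.7314 (running +15.0802)
Area = |Σ|/2 = |15.0802|/2 = 7.5401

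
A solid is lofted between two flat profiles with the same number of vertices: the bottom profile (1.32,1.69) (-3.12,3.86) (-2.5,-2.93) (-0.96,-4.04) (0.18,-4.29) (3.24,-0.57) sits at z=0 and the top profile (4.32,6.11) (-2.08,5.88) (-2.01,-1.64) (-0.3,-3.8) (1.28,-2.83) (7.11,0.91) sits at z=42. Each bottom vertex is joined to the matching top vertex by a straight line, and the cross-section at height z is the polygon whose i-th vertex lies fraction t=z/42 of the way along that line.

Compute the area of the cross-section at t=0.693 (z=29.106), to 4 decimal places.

Area at t=0.693: 52.3076

Cross-section at t=0.693: each vertex is (1-t)·p0[i] + t·p1[i].
  v1: (1-0.693)·(1.32,1.69) + 0.693·(4.32,6.11) = (3.3990,4.7531)
  v2: (1-0.693)·(-3.12,3.86) + 0.693·(-2.08,5.88) = (-2.3993,5.2599)
  v3: (1-0.693)·(-2.5,-2.93) + 0.693·(-2.01,-1.64) = (-2.1604,-2.0360)
  v4: (1-0.693)·(-0.96,-4.04) + 0.693·(-0.3,-3.8) = (-0.5026,-3.8737)
  v5: (1-0.693)·(0.18,-4.29) + 0.693·(1.28,-2.83) = (0.9423,-3.2782)
  v6: (1-0.693)·(3.24,-0.57) + 0.693·(7.11,0.91) = (5.9219,0.4556)
Shoelace sum Σ(x_i·y_{i+1} − x_{i+1}·y_i):
  i=1: 3.3990·5.2599 − -2.3993·4.7531 = +29.2822 (running +29.2822)
  i=2: -2.3993·-2.0360 − -2.1604·5.2599 = +16.2486 (running +45.5308)
  i=3: -2.1604·-3.8737 − -0.5026·-2.0360 = +7.3455 (running +52.8762)
  i=4: -0.5026·-3.2782 − 0.9423·-3.8737 = +5.2979 (running +58.1741)
  i=5: 0.9423·0.4556 − 5.9219·-3.2782 = +19.8427 (running +78.0168)
  i=6: 5.9219·4.7531 − 3.3990·0.4556 = +26.5985 (running +104.6152)
Area = |Σ|/2 = |104.6152|/2 = 52.3076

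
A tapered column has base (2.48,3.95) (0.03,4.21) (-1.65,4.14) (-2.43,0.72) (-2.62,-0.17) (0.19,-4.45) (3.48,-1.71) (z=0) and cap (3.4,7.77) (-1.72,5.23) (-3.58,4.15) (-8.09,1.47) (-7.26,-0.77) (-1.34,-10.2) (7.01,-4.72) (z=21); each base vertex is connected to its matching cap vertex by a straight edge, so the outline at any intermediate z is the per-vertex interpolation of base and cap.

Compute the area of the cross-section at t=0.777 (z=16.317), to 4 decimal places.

Area at t=0.777: 121.2480

Cross-section at t=0.777: each vertex is (1-t)·p0[i] + t·p1[i].
  v1: (1-0.777)·(2.48,3.95) + 0.777·(3.4,7.77) = (3.1948,6.9181)
  v2: (1-0.777)·(0.03,4.21) + 0.777·(-1.72,5.23) = (-1.3297,5.0025)
  v3: (1-0.777)·(-1.65,4.14) + 0.777·(-3.58,4.15) = (-3.1496,4.1478)
  v4: (1-0.777)·(-2.43,0.72) + 0.777·(-8.09,1.47) = (-6.8278,1.3028)
  v5: (1-0.777)·(-2.62,-0.17) + 0.777·(-7.26,-0.77) = (-6.2253,-0.6362)
  v6: (1-0.777)·(0.19,-4.45) + 0.777·(-1.34,-10.2) = (-0.9988,-8.9177)
  v7: (1-0.777)·(3.48,-1.71) + 0.777·(7.01,-4.72) = (6.2228,-4.0488)
Shoelace sum Σ(x_i·y_{i+1} − x_{i+1}·y_i):
  i=1: 3.1948·5.0025 − -1.3297·6.9181 = +25.1817 (running +25.1817)
  i=2: -1.3297·4.1478 − -3.1496·5.0025 = +10.2406 (running +35.4223)
  i=3: -3.1496·1.3028 − -6.8278·4.1478 = +24.2171 (running +59.6393)
  i=4: -6.8278·-0.6362 − -6.2253·1.3028 = +12.4538 (running +72.0932)
  i=5: -6.2253·-8.9177 − -0.9988·-0.6362 = +54.8800 (running +126.9732)
  i=6: -0.9988·-4.0488 − 6.2228·-8.9177 = +59.5374 (running +186.5106)
  i=7: 6.2228·6.9181 − 3.1948·-4.0488 = +55.9854 (running +242.4961)
Area = |Σ|/2 = |242.4961|/2 = 121.2480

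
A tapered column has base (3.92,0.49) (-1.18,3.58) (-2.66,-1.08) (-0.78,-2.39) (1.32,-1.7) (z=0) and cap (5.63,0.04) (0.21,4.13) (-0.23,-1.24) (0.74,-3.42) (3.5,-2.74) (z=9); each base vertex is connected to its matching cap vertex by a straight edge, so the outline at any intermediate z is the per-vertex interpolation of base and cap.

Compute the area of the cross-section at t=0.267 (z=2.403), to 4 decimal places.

Area at t=0.267: 22.5606

Cross-section at t=0.267: each vertex is (1-t)·p0[i] + t·p1[i].
  v1: (1-0.267)·(3.92,0.49) + 0.267·(5.63,0.04) = (4.3766,0.3699)
  v2: (1-0.267)·(-1.18,3.58) + 0.267·(0.21,4.13) = (-0.8089,3.7269)
  v3: (1-0.267)·(-2.66,-1.08) + 0.267·(-0.23,-1.24) = (-2.0112,-1.1227)
  v4: (1-0.267)·(-0.78,-2.39) + 0.267·(0.74,-3.42) = (-0.3742,-2.6650)
  v5: (1-0.267)·(1.32,-1.7) + 0.267·(3.5,-2.74) = (1.9021,-1.9777)
Shoelace sum Σ(x_i·y_{i+1} − x_{i+1}·y_i):
  i=1: 4.3766·3.7269 − -0.8089·0.3699 = +16.6100 (running +16.6100)
  i=2: -0.8089·-1.1227 − -2.0112·3.7269 = +8.4035 (running +25.0135)
  i=3: -2.0112·-2.6650 − -0.3742·-1.1227 = +4.9398 (running +29.9533)
  i=4: -0.3742·-1.9777 − 1.9021·-2.6650 = +5.8090 (running +35.7623)
  i=5: 1.9021·0.3699 − 4.3766·-1.9777 = +9.3589 (running +45.1212)
Area = |Σ|/2 = |45.1212|/2 = 22.5606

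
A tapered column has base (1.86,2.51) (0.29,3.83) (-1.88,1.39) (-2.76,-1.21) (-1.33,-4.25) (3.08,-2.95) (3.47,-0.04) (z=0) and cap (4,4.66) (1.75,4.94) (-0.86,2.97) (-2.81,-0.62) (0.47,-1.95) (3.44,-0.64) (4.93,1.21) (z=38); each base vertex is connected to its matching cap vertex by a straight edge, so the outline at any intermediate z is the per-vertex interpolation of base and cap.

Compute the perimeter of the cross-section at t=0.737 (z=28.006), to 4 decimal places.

Cross-section at t=0.737: each vertex is (1-t)·p0[i] + t·p1[i].
  v1: (1-0.737)·(1.86,2.51) + 0.737·(4,4.66) = (3.4372,4.0945)
  v2: (1-0.737)·(0.29,3.83) + 0.737·(1.75,4.94) = (1.3660,4.6481)
  v3: (1-0.737)·(-1.88,1.39) + 0.737·(-0.86,2.97) = (-1.1283,2.5545)
  v4: (1-0.737)·(-2.76,-1.21) + 0.737·(-2.81,-0.62) = (-2.7969,-0.7752)
  v5: (1-0.737)·(-1.33,-4.25) + 0.737·(0.47,-1.95) = (-0.0034,-2.5549)
  v6: (1-0.737)·(3.08,-2.95) + 0.737·(3.44,-0.64) = (3.3453,-1.2475)
  v7: (1-0.737)·(3.47,-0.04) + 0.737·(4.93,1.21) = (4.5460,0.8812)
Perimeter = Σ |v_{i+1} − v_i|:
  edge 1→2: √(-2.0712² + 0.5535²) = 2.1438 (running 2.1438)
  edge 2→3: √(-2.4943² + -2.0936²) = 3.2565 (running 5.4003)
  edge 3→4: √(-1.6686² + -3.3296²) = 3.7243 (running 9.1247)
  edge 4→5: √(2.7934² + -1.7797²) = 3.3122 (running 12.4369)
  edge 5→6: √(3.3487² + 1.3074²) = 3.5949 (running 16.0318)
  edge 6→7: √(1.2007² + 2.1288²) = 2.4441 (running 18.4758)
  edge 7→1: √(-1.1088² + 3.2133²) = 3.3992 (running 21.8750)
Perimeter = 21.8750

Perimeter at t=0.737: 21.8750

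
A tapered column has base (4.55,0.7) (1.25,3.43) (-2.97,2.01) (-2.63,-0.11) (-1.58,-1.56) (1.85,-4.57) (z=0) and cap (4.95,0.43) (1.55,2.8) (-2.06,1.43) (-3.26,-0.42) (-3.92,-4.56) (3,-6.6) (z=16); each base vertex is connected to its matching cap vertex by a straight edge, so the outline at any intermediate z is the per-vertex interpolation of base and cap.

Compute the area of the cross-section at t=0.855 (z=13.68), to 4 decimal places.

Cross-section at t=0.855: each vertex is (1-t)·p0[i] + t·p1[i].
  v1: (1-0.855)·(4.55,0.7) + 0.855·(4.95,0.43) = (4.8920,0.4691)
  v2: (1-0.855)·(1.25,3.43) + 0.855·(1.55,2.8) = (1.5065,2.8913)
  v3: (1-0.855)·(-2.97,2.01) + 0.855·(-2.06,1.43) = (-2.1920,1.5141)
  v4: (1-0.855)·(-2.63,-0.11) + 0.855·(-3.26,-0.42) = (-3.1686,-0.3750)
  v5: (1-0.855)·(-1.58,-1.56) + 0.855·(-3.92,-4.56) = (-3.5807,-4.1250)
  v6: (1-0.855)·(1.85,-4.57) + 0.855·(3,-6.6) = (2.8333,-6.3056)
Shoelace sum Σ(x_i·y_{i+1} − x_{i+1}·y_i):
  i=1: 4.8920·2.8913 − 1.5065·0.4691 = +13.4377 (running +13.4377)
  i=2: 1.5065·1.5141 − -2.1920·2.8913 = +8.6187 (running +22.0564)
  i=3: -2.1920·-0.3750 − -3.1686·1.5141 = +5.6197 (running +27.6761)
  i=4: -3.1686·-4.1250 − -3.5807·-0.3750 = +11.7277 (running +39.4039)
  i=5: -3.5807·-6.3056 − 2.8333·-4.1250 = +34.2658 (running +73.6697)
  i=6: 2.8333·0.4691 − 4.8920·-6.3056 = +32.1765 (running +105.8461)
Area = |Σ|/2 = |105.8461|/2 = 52.9231

Area at t=0.855: 52.9231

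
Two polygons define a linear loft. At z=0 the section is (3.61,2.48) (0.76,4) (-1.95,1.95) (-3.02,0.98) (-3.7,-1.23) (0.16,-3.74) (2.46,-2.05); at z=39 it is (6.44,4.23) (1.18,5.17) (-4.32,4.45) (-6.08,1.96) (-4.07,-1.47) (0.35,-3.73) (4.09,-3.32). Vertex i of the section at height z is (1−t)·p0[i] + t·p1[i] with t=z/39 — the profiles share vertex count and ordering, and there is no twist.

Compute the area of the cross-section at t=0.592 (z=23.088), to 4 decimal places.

Area at t=0.592: 59.2095

Cross-section at t=0.592: each vertex is (1-t)·p0[i] + t·p1[i].
  v1: (1-0.592)·(3.61,2.48) + 0.592·(6.44,4.23) = (5.2854,3.5160)
  v2: (1-0.592)·(0.76,4) + 0.592·(1.18,5.17) = (1.0086,4.6926)
  v3: (1-0.592)·(-1.95,1.95) + 0.592·(-4.32,4.45) = (-3.3530,3.4300)
  v4: (1-0.592)·(-3.02,0.98) + 0.592·(-6.08,1.96) = (-4.8315,1.5602)
  v5: (1-0.592)·(-3.7,-1.23) + 0.592·(-4.07,-1.47) = (-3.9190,-1.3721)
  v6: (1-0.592)·(0.16,-3.74) + 0.592·(0.35,-3.73) = (0.2725,-3.7341)
  v7: (1-0.592)·(2.46,-2.05) + 0.592·(4.09,-3.32) = (3.4250,-2.8018)
Shoelace sum Σ(x_i·y_{i+1} − x_{i+1}·y_i):
  i=1: 5.2854·4.6926 − 1.0086·3.5160 = +21.2559 (running +21.2559)
  i=2: 1.0086·3.4300 − -3.3530·4.6926 = +19.1942 (running +40.4502)
  i=3: -3.3530·1.5602 − -4.8315·3.4300 = +11.3408 (running +51.7910)
  i=4: -4.8315·-1.3721 − -3.9190·1.5602 = +12.7436 (running +64.5346)
  i=5: -3.9190·-3.7341 − 0.2725·-1.3721 = +15.0079 (running +79.5424)
  i=6: 0.2725·-2.8018 − 3.4250·-3.7341 = +12.0256 (running +91.5681)
  i=7: 3.4250·3.5160 − 5.2854·-2.8018 = +26.8509 (running +118.4189)
Area = |Σ|/2 = |118.4189|/2 = 59.2095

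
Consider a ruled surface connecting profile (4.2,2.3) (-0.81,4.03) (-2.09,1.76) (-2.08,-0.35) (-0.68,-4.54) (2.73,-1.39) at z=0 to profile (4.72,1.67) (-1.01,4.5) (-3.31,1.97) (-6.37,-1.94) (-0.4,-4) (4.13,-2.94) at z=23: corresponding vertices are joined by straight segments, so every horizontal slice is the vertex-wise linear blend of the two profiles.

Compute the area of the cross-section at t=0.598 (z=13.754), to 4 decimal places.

Cross-section at t=0.598: each vertex is (1-t)·p0[i] + t·p1[i].
  v1: (1-0.598)·(4.2,2.3) + 0.598·(4.72,1.67) = (4.5110,1.9233)
  v2: (1-0.598)·(-0.81,4.03) + 0.598·(-1.01,4.5) = (-0.9296,4.3111)
  v3: (1-0.598)·(-2.09,1.76) + 0.598·(-3.31,1.97) = (-2.8196,1.8856)
  v4: (1-0.598)·(-2.08,-0.35) + 0.598·(-6.37,-1.94) = (-4.6454,-1.3008)
  v5: (1-0.598)·(-0.68,-4.54) + 0.598·(-0.4,-4) = (-0.5126,-4.2171)
  v6: (1-0.598)·(2.73,-1.39) + 0.598·(4.13,-2.94) = (3.5672,-2.3169)
Shoelace sum Σ(x_i·y_{i+1} − x_{i+1}·y_i):
  i=1: 4.5110·4.3111 − -0.9296·1.9233 = +21.2349 (running +21.2349)
  i=2: -0.9296·1.8856 − -2.8196·4.3111 = +10.4025 (running +31.6373)
  i=3: -2.8196·-1.3008 − -4.6454·1.8856 = +12.4271 (running +44.0644)
  i=4: -4.6454·-4.2171 − -0.5126·-1.3008 = +18.9234 (running +62.9877)
  i=5: -0.5126·-2.3169 − 3.5672·-4.2171 = +16.2307 (running +79.2185)
  i=6: 3.5672·1.9233 − 4.5110·-2.3169 = +17.3121 (running +96.5306)
Area = |Σ|/2 = |96.5306|/2 = 48.2653

Area at t=0.598: 48.2653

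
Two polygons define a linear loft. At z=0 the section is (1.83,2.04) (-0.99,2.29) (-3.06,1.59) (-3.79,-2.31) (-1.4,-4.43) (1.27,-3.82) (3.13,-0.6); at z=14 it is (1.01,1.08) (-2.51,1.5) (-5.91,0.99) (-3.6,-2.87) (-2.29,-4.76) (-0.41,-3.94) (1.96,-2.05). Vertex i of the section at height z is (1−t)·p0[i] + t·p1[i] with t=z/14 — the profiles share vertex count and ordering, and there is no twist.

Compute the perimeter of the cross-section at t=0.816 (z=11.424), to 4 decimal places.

Perimeter at t=0.816: 21.8081

Cross-section at t=0.816: each vertex is (1-t)·p0[i] + t·p1[i].
  v1: (1-0.816)·(1.83,2.04) + 0.816·(1.01,1.08) = (1.1609,1.2566)
  v2: (1-0.816)·(-0.99,2.29) + 0.816·(-2.51,1.5) = (-2.2303,1.6454)
  v3: (1-0.816)·(-3.06,1.59) + 0.816·(-5.91,0.99) = (-5.3856,1.1004)
  v4: (1-0.816)·(-3.79,-2.31) + 0.816·(-3.6,-2.87) = (-3.6350,-2.7670)
  v5: (1-0.816)·(-1.4,-4.43) + 0.816·(-2.29,-4.76) = (-2.1262,-4.6993)
  v6: (1-0.816)·(1.27,-3.82) + 0.816·(-0.41,-3.94) = (-0.1009,-3.9179)
  v7: (1-0.816)·(3.13,-0.6) + 0.816·(1.96,-2.05) = (2.1753,-1.7832)
Perimeter = Σ |v_{i+1} − v_i|:
  edge 1→2: √(-3.3912² + 0.3887²) = 3.4134 (running 3.4134)
  edge 2→3: √(-3.1553² + -0.5450²) = 3.2020 (running 6.6154)
  edge 3→4: √(1.7506² + -3.8674²) = 4.2451 (running 10.8605)
  edge 4→5: √(1.5087² + -1.9323²) = 2.4515 (running 13.3121)
  edge 5→6: √(2.0254² + 0.7814²) = 2.1709 (running 15.4829)
  edge 6→7: √(2.2762² + 2.1347²) = 3.1206 (running 18.6035)
  edge 7→1: √(-1.0144² + 3.0398²) = 3.2046 (running 21.8081)
Perimeter = 21.8081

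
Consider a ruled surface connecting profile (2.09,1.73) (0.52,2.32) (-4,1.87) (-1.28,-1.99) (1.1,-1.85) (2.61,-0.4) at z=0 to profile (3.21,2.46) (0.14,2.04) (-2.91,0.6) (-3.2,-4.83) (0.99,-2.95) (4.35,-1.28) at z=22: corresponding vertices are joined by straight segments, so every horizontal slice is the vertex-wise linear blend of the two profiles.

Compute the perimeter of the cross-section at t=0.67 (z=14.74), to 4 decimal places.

Perimeter at t=0.67: 21.5895

Cross-section at t=0.67: each vertex is (1-t)·p0[i] + t·p1[i].
  v1: (1-0.67)·(2.09,1.73) + 0.67·(3.21,2.46) = (2.8404,2.2191)
  v2: (1-0.67)·(0.52,2.32) + 0.67·(0.14,2.04) = (0.2654,2.1324)
  v3: (1-0.67)·(-4,1.87) + 0.67·(-2.91,0.6) = (-3.2697,1.0191)
  v4: (1-0.67)·(-1.28,-1.99) + 0.67·(-3.2,-4.83) = (-2.5664,-3.8928)
  v5: (1-0.67)·(1.1,-1.85) + 0.67·(0.99,-2.95) = (1.0263,-2.5870)
  v6: (1-0.67)·(2.61,-0.4) + 0.67·(4.35,-1.28) = (3.7758,-0.9896)
Perimeter = Σ |v_{i+1} − v_i|:
  edge 1→2: √(-2.5750² + -0.0867²) = 2.5765 (running 2.5765)
  edge 2→3: √(-3.5351² + -1.1133²) = 3.7063 (running 6.2827)
  edge 3→4: √(0.7033² + -4.9119²) = 4.9620 (running 11.2447)
  edge 4→5: √(3.5927² + 1.3058²) = 3.8226 (running 15.0674)
  edge 5→6: √(2.7495² + 1.5974²) = 3.1798 (running 18.2472)
  edge 6→1: √(-0.9354² + 3.2087²) = 3.3423 (running 21.5895)
Perimeter = 21.5895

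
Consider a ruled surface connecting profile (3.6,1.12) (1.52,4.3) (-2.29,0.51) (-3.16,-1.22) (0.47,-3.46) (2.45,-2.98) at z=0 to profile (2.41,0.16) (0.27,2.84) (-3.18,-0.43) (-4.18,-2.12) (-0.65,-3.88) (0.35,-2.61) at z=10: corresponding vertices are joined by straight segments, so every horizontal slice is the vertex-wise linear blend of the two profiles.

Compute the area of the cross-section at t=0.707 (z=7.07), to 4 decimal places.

Cross-section at t=0.707: each vertex is (1-t)·p0[i] + t·p1[i].
  v1: (1-0.707)·(3.6,1.12) + 0.707·(2.41,0.16) = (2.7587,0.4413)
  v2: (1-0.707)·(1.52,4.3) + 0.707·(0.27,2.84) = (0.6363,3.2678)
  v3: (1-0.707)·(-2.29,0.51) + 0.707·(-3.18,-0.43) = (-2.9192,-0.1546)
  v4: (1-0.707)·(-3.16,-1.22) + 0.707·(-4.18,-2.12) = (-3.8811,-1.8563)
  v5: (1-0.707)·(0.47,-3.46) + 0.707·(-0.65,-3.88) = (-0.3218,-3.7569)
  v6: (1-0.707)·(2.45,-2.98) + 0.707·(0.35,-2.61) = (0.9653,-2.7184)
Shoelace sum Σ(x_i·y_{i+1} − x_{i+1}·y_i):
  i=1: 2.7587·3.2678 − 0.6363·0.4413 = +8.7340 (running +8.7340)
  i=2: 0.6363·-0.1546 − -2.9192·3.2678 = +9.4410 (running +18.1750)
  i=3: -2.9192·-1.8563 − -3.8811·-0.1546 = +4.8190 (running +22.9940)
  i=4: -3.8811·-3.7569 − -0.3218·-1.8563 = +13.9838 (running +36.9778)
  i=5: -0.3218·-2.7184 − 0.9653·-3.7569 = +4.5015 (running +41.4793)
  i=6: 0.9653·0.4413 − 2.7587·-2.7184 = +7.9252 (running +49.4044)
Area = |Σ|/2 = |49.4044|/2 = 24.7022

Area at t=0.707: 24.7022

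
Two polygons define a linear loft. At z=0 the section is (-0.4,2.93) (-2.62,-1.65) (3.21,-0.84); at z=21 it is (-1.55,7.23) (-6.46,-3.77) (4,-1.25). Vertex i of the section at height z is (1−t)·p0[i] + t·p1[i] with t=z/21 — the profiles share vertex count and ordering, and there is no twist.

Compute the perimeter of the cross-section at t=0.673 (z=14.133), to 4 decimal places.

Cross-section at t=0.673: each vertex is (1-t)·p0[i] + t·p1[i].
  v1: (1-0.673)·(-0.4,2.93) + 0.673·(-1.55,7.23) = (-1.1740,5.8239)
  v2: (1-0.673)·(-2.62,-1.65) + 0.673·(-6.46,-3.77) = (-5.2043,-3.0768)
  v3: (1-0.673)·(3.21,-0.84) + 0.673·(4,-1.25) = (3.7417,-1.1159)
Perimeter = Σ |v_{i+1} − v_i|:
  edge 1→2: √(-4.0304² + -8.9007²) = 9.7707 (running 9.7707)
  edge 2→3: √(8.9460² + 1.9608²) = 9.1584 (running 18.9290)
  edge 3→1: √(-4.9156² + 6.9398²) = 8.5044 (running 27.4334)
Perimeter = 27.4334

Perimeter at t=0.673: 27.4334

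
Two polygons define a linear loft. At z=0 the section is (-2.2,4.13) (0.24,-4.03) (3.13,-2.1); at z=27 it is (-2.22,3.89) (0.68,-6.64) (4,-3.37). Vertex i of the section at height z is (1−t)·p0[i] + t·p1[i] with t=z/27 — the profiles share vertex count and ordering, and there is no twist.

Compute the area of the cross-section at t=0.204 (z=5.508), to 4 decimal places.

Cross-section at t=0.204: each vertex is (1-t)·p0[i] + t·p1[i].
  v1: (1-0.204)·(-2.2,4.13) + 0.204·(-2.22,3.89) = (-2.2041,4.0810)
  v2: (1-0.204)·(0.24,-4.03) + 0.204·(0.68,-6.64) = (0.3298,-4.5624)
  v3: (1-0.204)·(3.13,-2.1) + 0.204·(4,-3.37) = (3.3075,-2.3591)
Shoelace sum Σ(x_i·y_{i+1} − x_{i+1}·y_i):
  i=1: -2.2041·-4.5624 − 0.3298·4.0810 = +8.7102 (running +8.7102)
  i=2: 0.3298·-2.3591 − 3.3075·-4.5624 = +14.3122 (running +23.0225)
  i=3: 3.3075·4.0810 − -2.2041·-2.3591 = +8.2984 (running +31.3208)
Area = |Σ|/2 = |31.3208|/2 = 15.6604

Area at t=0.204: 15.6604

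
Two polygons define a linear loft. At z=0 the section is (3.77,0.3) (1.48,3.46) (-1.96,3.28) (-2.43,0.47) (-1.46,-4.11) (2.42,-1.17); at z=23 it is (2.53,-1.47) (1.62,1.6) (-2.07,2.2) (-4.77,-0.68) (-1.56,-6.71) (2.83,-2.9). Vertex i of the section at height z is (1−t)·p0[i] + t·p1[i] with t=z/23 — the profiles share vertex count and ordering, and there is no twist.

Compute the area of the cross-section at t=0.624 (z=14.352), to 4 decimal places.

Area at t=0.624: 36.4070

Cross-section at t=0.624: each vertex is (1-t)·p0[i] + t·p1[i].
  v1: (1-0.624)·(3.77,0.3) + 0.624·(2.53,-1.47) = (2.9962,-0.8045)
  v2: (1-0.624)·(1.48,3.46) + 0.624·(1.62,1.6) = (1.5674,2.2994)
  v3: (1-0.624)·(-1.96,3.28) + 0.624·(-2.07,2.2) = (-2.0286,2.6061)
  v4: (1-0.624)·(-2.43,0.47) + 0.624·(-4.77,-0.68) = (-3.8902,-0.2476)
  v5: (1-0.624)·(-1.46,-4.11) + 0.624·(-1.56,-6.71) = (-1.5224,-5.7324)
  v6: (1-0.624)·(2.42,-1.17) + 0.624·(2.83,-2.9) = (2.6758,-2.2495)
Shoelace sum Σ(x_i·y_{i+1} − x_{i+1}·y_i):
  i=1: 2.9962·2.2994 − 1.5674·-0.8045 = +8.1503 (running +8.1503)
  i=2: 1.5674·2.6061 − -2.0286·2.2994 = +8.7492 (running +16.8996)
  i=3: -2.0286·-0.2476 − -3.8902·2.6061 = +10.6404 (running +27.5399)
  i=4: -3.8902·-5.7324 − -1.5224·-0.2476 = +21.9230 (running +49.4629)
  i=5: -1.5224·-2.2495 − 2.6758·-5.7324 = +18.7637 (running +68.2266)
  i=6: 2.6758·-0.8045 − 2.9962·-2.2495 = +4.5874 (running +72.8140)
Area = |Σ|/2 = |72.8140|/2 = 36.4070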